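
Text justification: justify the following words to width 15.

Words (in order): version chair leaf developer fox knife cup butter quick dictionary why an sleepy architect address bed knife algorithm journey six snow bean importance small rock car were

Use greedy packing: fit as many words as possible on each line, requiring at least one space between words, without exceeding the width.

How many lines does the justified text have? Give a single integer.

Line 1: ['version', 'chair'] (min_width=13, slack=2)
Line 2: ['leaf', 'developer'] (min_width=14, slack=1)
Line 3: ['fox', 'knife', 'cup'] (min_width=13, slack=2)
Line 4: ['butter', 'quick'] (min_width=12, slack=3)
Line 5: ['dictionary', 'why'] (min_width=14, slack=1)
Line 6: ['an', 'sleepy'] (min_width=9, slack=6)
Line 7: ['architect'] (min_width=9, slack=6)
Line 8: ['address', 'bed'] (min_width=11, slack=4)
Line 9: ['knife', 'algorithm'] (min_width=15, slack=0)
Line 10: ['journey', 'six'] (min_width=11, slack=4)
Line 11: ['snow', 'bean'] (min_width=9, slack=6)
Line 12: ['importance'] (min_width=10, slack=5)
Line 13: ['small', 'rock', 'car'] (min_width=14, slack=1)
Line 14: ['were'] (min_width=4, slack=11)
Total lines: 14

Answer: 14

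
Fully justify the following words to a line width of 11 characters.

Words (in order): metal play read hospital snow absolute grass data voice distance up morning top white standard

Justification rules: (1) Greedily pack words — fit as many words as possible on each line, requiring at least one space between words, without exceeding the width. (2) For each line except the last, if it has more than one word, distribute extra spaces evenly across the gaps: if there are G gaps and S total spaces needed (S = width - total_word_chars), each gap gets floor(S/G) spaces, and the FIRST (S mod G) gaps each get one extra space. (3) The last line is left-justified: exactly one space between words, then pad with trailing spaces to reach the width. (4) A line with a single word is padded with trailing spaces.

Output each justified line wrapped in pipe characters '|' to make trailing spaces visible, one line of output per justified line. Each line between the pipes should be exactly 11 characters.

Line 1: ['metal', 'play'] (min_width=10, slack=1)
Line 2: ['read'] (min_width=4, slack=7)
Line 3: ['hospital'] (min_width=8, slack=3)
Line 4: ['snow'] (min_width=4, slack=7)
Line 5: ['absolute'] (min_width=8, slack=3)
Line 6: ['grass', 'data'] (min_width=10, slack=1)
Line 7: ['voice'] (min_width=5, slack=6)
Line 8: ['distance', 'up'] (min_width=11, slack=0)
Line 9: ['morning', 'top'] (min_width=11, slack=0)
Line 10: ['white'] (min_width=5, slack=6)
Line 11: ['standard'] (min_width=8, slack=3)

Answer: |metal  play|
|read       |
|hospital   |
|snow       |
|absolute   |
|grass  data|
|voice      |
|distance up|
|morning top|
|white      |
|standard   |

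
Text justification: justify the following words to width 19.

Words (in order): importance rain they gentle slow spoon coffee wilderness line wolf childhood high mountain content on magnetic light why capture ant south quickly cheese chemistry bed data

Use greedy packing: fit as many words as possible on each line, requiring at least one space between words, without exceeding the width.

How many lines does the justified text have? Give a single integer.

Line 1: ['importance', 'rain'] (min_width=15, slack=4)
Line 2: ['they', 'gentle', 'slow'] (min_width=16, slack=3)
Line 3: ['spoon', 'coffee'] (min_width=12, slack=7)
Line 4: ['wilderness', 'line'] (min_width=15, slack=4)
Line 5: ['wolf', 'childhood', 'high'] (min_width=19, slack=0)
Line 6: ['mountain', 'content', 'on'] (min_width=19, slack=0)
Line 7: ['magnetic', 'light', 'why'] (min_width=18, slack=1)
Line 8: ['capture', 'ant', 'south'] (min_width=17, slack=2)
Line 9: ['quickly', 'cheese'] (min_width=14, slack=5)
Line 10: ['chemistry', 'bed', 'data'] (min_width=18, slack=1)
Total lines: 10

Answer: 10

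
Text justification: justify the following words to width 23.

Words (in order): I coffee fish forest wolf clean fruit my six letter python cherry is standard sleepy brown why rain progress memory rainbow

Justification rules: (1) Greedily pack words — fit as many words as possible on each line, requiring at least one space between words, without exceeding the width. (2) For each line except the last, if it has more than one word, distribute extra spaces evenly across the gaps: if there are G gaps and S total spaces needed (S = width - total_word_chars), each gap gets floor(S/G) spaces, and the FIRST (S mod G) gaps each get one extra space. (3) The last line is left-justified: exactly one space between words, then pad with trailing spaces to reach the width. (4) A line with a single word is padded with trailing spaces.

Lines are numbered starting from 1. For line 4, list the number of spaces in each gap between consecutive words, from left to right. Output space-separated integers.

Line 1: ['I', 'coffee', 'fish', 'forest'] (min_width=20, slack=3)
Line 2: ['wolf', 'clean', 'fruit', 'my', 'six'] (min_width=23, slack=0)
Line 3: ['letter', 'python', 'cherry', 'is'] (min_width=23, slack=0)
Line 4: ['standard', 'sleepy', 'brown'] (min_width=21, slack=2)
Line 5: ['why', 'rain', 'progress'] (min_width=17, slack=6)
Line 6: ['memory', 'rainbow'] (min_width=14, slack=9)

Answer: 2 2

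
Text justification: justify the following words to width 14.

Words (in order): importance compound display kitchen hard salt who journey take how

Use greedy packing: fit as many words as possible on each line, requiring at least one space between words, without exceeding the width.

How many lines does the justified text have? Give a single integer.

Line 1: ['importance'] (min_width=10, slack=4)
Line 2: ['compound'] (min_width=8, slack=6)
Line 3: ['display'] (min_width=7, slack=7)
Line 4: ['kitchen', 'hard'] (min_width=12, slack=2)
Line 5: ['salt', 'who'] (min_width=8, slack=6)
Line 6: ['journey', 'take'] (min_width=12, slack=2)
Line 7: ['how'] (min_width=3, slack=11)
Total lines: 7

Answer: 7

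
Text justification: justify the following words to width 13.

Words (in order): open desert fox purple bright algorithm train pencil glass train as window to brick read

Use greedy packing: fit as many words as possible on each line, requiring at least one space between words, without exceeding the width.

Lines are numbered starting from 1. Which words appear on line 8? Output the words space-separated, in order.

Answer: brick read

Derivation:
Line 1: ['open', 'desert'] (min_width=11, slack=2)
Line 2: ['fox', 'purple'] (min_width=10, slack=3)
Line 3: ['bright'] (min_width=6, slack=7)
Line 4: ['algorithm'] (min_width=9, slack=4)
Line 5: ['train', 'pencil'] (min_width=12, slack=1)
Line 6: ['glass', 'train'] (min_width=11, slack=2)
Line 7: ['as', 'window', 'to'] (min_width=12, slack=1)
Line 8: ['brick', 'read'] (min_width=10, slack=3)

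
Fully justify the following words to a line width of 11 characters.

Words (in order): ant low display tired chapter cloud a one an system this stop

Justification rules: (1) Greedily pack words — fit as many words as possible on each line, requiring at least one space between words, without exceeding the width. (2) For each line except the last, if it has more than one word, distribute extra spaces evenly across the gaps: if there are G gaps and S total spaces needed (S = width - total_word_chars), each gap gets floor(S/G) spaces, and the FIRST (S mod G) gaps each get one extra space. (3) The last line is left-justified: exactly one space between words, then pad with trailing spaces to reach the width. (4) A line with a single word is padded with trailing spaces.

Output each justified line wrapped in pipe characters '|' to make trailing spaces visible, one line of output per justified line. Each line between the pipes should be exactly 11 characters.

Answer: |ant     low|
|display    |
|tired      |
|chapter    |
|cloud a one|
|an   system|
|this stop  |

Derivation:
Line 1: ['ant', 'low'] (min_width=7, slack=4)
Line 2: ['display'] (min_width=7, slack=4)
Line 3: ['tired'] (min_width=5, slack=6)
Line 4: ['chapter'] (min_width=7, slack=4)
Line 5: ['cloud', 'a', 'one'] (min_width=11, slack=0)
Line 6: ['an', 'system'] (min_width=9, slack=2)
Line 7: ['this', 'stop'] (min_width=9, slack=2)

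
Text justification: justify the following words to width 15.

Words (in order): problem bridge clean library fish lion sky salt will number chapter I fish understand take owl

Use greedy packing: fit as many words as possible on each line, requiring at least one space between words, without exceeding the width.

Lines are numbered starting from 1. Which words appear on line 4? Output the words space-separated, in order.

Answer: salt will

Derivation:
Line 1: ['problem', 'bridge'] (min_width=14, slack=1)
Line 2: ['clean', 'library'] (min_width=13, slack=2)
Line 3: ['fish', 'lion', 'sky'] (min_width=13, slack=2)
Line 4: ['salt', 'will'] (min_width=9, slack=6)
Line 5: ['number', 'chapter'] (min_width=14, slack=1)
Line 6: ['I', 'fish'] (min_width=6, slack=9)
Line 7: ['understand', 'take'] (min_width=15, slack=0)
Line 8: ['owl'] (min_width=3, slack=12)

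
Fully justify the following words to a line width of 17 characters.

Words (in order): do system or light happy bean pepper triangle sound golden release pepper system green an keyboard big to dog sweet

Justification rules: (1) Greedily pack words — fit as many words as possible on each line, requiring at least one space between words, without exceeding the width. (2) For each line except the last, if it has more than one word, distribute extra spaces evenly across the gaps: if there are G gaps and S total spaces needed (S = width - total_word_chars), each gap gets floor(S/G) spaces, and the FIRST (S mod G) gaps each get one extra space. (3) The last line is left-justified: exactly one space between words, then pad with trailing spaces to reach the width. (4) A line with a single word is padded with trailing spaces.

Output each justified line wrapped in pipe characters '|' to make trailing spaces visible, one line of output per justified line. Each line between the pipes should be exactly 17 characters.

Line 1: ['do', 'system', 'or'] (min_width=12, slack=5)
Line 2: ['light', 'happy', 'bean'] (min_width=16, slack=1)
Line 3: ['pepper', 'triangle'] (min_width=15, slack=2)
Line 4: ['sound', 'golden'] (min_width=12, slack=5)
Line 5: ['release', 'pepper'] (min_width=14, slack=3)
Line 6: ['system', 'green', 'an'] (min_width=15, slack=2)
Line 7: ['keyboard', 'big', 'to'] (min_width=15, slack=2)
Line 8: ['dog', 'sweet'] (min_width=9, slack=8)

Answer: |do    system   or|
|light  happy bean|
|pepper   triangle|
|sound      golden|
|release    pepper|
|system  green  an|
|keyboard  big  to|
|dog sweet        |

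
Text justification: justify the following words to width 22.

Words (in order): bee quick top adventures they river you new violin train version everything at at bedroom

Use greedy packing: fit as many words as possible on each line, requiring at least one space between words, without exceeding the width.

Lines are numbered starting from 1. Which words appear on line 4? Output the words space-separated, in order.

Answer: version everything at

Derivation:
Line 1: ['bee', 'quick', 'top'] (min_width=13, slack=9)
Line 2: ['adventures', 'they', 'river'] (min_width=21, slack=1)
Line 3: ['you', 'new', 'violin', 'train'] (min_width=20, slack=2)
Line 4: ['version', 'everything', 'at'] (min_width=21, slack=1)
Line 5: ['at', 'bedroom'] (min_width=10, slack=12)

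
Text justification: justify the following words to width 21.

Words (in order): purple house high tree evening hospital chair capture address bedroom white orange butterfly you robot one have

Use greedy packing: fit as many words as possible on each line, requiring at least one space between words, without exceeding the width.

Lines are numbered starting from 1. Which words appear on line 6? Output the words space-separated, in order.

Answer: one have

Derivation:
Line 1: ['purple', 'house', 'high'] (min_width=17, slack=4)
Line 2: ['tree', 'evening', 'hospital'] (min_width=21, slack=0)
Line 3: ['chair', 'capture', 'address'] (min_width=21, slack=0)
Line 4: ['bedroom', 'white', 'orange'] (min_width=20, slack=1)
Line 5: ['butterfly', 'you', 'robot'] (min_width=19, slack=2)
Line 6: ['one', 'have'] (min_width=8, slack=13)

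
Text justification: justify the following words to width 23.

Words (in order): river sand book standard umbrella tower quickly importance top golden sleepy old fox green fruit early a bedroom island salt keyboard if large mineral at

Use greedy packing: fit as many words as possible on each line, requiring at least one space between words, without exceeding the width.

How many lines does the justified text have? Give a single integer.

Answer: 8

Derivation:
Line 1: ['river', 'sand', 'book'] (min_width=15, slack=8)
Line 2: ['standard', 'umbrella', 'tower'] (min_width=23, slack=0)
Line 3: ['quickly', 'importance', 'top'] (min_width=22, slack=1)
Line 4: ['golden', 'sleepy', 'old', 'fox'] (min_width=21, slack=2)
Line 5: ['green', 'fruit', 'early', 'a'] (min_width=19, slack=4)
Line 6: ['bedroom', 'island', 'salt'] (min_width=19, slack=4)
Line 7: ['keyboard', 'if', 'large'] (min_width=17, slack=6)
Line 8: ['mineral', 'at'] (min_width=10, slack=13)
Total lines: 8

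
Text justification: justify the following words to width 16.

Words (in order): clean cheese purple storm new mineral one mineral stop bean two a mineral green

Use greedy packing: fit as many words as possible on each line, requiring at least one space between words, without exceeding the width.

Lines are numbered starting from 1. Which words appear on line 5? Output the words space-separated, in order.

Answer: bean two a

Derivation:
Line 1: ['clean', 'cheese'] (min_width=12, slack=4)
Line 2: ['purple', 'storm', 'new'] (min_width=16, slack=0)
Line 3: ['mineral', 'one'] (min_width=11, slack=5)
Line 4: ['mineral', 'stop'] (min_width=12, slack=4)
Line 5: ['bean', 'two', 'a'] (min_width=10, slack=6)
Line 6: ['mineral', 'green'] (min_width=13, slack=3)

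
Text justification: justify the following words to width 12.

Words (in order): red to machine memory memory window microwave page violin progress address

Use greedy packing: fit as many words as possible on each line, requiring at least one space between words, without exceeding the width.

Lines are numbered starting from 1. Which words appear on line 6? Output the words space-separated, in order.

Answer: microwave

Derivation:
Line 1: ['red', 'to'] (min_width=6, slack=6)
Line 2: ['machine'] (min_width=7, slack=5)
Line 3: ['memory'] (min_width=6, slack=6)
Line 4: ['memory'] (min_width=6, slack=6)
Line 5: ['window'] (min_width=6, slack=6)
Line 6: ['microwave'] (min_width=9, slack=3)
Line 7: ['page', 'violin'] (min_width=11, slack=1)
Line 8: ['progress'] (min_width=8, slack=4)
Line 9: ['address'] (min_width=7, slack=5)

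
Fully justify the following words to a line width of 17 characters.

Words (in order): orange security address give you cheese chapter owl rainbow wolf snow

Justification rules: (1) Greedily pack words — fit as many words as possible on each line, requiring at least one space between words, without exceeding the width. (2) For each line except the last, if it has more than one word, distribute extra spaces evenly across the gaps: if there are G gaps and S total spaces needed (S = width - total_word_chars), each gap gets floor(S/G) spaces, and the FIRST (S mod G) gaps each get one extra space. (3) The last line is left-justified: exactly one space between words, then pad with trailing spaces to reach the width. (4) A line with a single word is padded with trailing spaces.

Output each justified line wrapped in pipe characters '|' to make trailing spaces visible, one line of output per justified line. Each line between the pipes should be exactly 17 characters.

Line 1: ['orange', 'security'] (min_width=15, slack=2)
Line 2: ['address', 'give', 'you'] (min_width=16, slack=1)
Line 3: ['cheese', 'chapter'] (min_width=14, slack=3)
Line 4: ['owl', 'rainbow', 'wolf'] (min_width=16, slack=1)
Line 5: ['snow'] (min_width=4, slack=13)

Answer: |orange   security|
|address  give you|
|cheese    chapter|
|owl  rainbow wolf|
|snow             |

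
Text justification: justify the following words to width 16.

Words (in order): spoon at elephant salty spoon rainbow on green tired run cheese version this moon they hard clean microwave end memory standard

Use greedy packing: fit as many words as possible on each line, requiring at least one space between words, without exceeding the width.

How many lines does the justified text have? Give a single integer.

Answer: 9

Derivation:
Line 1: ['spoon', 'at'] (min_width=8, slack=8)
Line 2: ['elephant', 'salty'] (min_width=14, slack=2)
Line 3: ['spoon', 'rainbow', 'on'] (min_width=16, slack=0)
Line 4: ['green', 'tired', 'run'] (min_width=15, slack=1)
Line 5: ['cheese', 'version'] (min_width=14, slack=2)
Line 6: ['this', 'moon', 'they'] (min_width=14, slack=2)
Line 7: ['hard', 'clean'] (min_width=10, slack=6)
Line 8: ['microwave', 'end'] (min_width=13, slack=3)
Line 9: ['memory', 'standard'] (min_width=15, slack=1)
Total lines: 9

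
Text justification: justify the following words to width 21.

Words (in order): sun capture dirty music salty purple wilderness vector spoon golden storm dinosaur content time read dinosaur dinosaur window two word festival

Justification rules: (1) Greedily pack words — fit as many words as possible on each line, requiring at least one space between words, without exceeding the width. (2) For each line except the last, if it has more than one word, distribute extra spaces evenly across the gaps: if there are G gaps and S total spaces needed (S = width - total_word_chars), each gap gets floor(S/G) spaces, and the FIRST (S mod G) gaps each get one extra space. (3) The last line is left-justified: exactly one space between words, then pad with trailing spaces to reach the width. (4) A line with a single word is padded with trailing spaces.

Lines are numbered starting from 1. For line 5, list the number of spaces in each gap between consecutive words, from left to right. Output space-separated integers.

Answer: 1 1

Derivation:
Line 1: ['sun', 'capture', 'dirty'] (min_width=17, slack=4)
Line 2: ['music', 'salty', 'purple'] (min_width=18, slack=3)
Line 3: ['wilderness', 'vector'] (min_width=17, slack=4)
Line 4: ['spoon', 'golden', 'storm'] (min_width=18, slack=3)
Line 5: ['dinosaur', 'content', 'time'] (min_width=21, slack=0)
Line 6: ['read', 'dinosaur'] (min_width=13, slack=8)
Line 7: ['dinosaur', 'window', 'two'] (min_width=19, slack=2)
Line 8: ['word', 'festival'] (min_width=13, slack=8)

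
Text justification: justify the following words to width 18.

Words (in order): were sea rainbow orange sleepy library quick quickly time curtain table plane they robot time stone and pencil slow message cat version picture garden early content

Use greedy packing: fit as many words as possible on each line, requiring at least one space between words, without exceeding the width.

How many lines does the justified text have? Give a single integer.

Line 1: ['were', 'sea', 'rainbow'] (min_width=16, slack=2)
Line 2: ['orange', 'sleepy'] (min_width=13, slack=5)
Line 3: ['library', 'quick'] (min_width=13, slack=5)
Line 4: ['quickly', 'time'] (min_width=12, slack=6)
Line 5: ['curtain', 'table'] (min_width=13, slack=5)
Line 6: ['plane', 'they', 'robot'] (min_width=16, slack=2)
Line 7: ['time', 'stone', 'and'] (min_width=14, slack=4)
Line 8: ['pencil', 'slow'] (min_width=11, slack=7)
Line 9: ['message', 'cat'] (min_width=11, slack=7)
Line 10: ['version', 'picture'] (min_width=15, slack=3)
Line 11: ['garden', 'early'] (min_width=12, slack=6)
Line 12: ['content'] (min_width=7, slack=11)
Total lines: 12

Answer: 12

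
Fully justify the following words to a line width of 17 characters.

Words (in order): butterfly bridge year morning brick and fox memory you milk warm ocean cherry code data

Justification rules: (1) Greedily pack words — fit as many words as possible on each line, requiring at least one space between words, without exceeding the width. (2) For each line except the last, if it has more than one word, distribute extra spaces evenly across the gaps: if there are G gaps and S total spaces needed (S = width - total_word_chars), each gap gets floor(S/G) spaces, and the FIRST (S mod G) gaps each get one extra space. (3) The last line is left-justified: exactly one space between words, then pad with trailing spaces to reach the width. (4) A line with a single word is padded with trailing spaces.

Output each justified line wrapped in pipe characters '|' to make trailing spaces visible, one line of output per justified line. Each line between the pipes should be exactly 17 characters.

Answer: |butterfly  bridge|
|year      morning|
|brick   and   fox|
|memory  you  milk|
|warm ocean cherry|
|code data        |

Derivation:
Line 1: ['butterfly', 'bridge'] (min_width=16, slack=1)
Line 2: ['year', 'morning'] (min_width=12, slack=5)
Line 3: ['brick', 'and', 'fox'] (min_width=13, slack=4)
Line 4: ['memory', 'you', 'milk'] (min_width=15, slack=2)
Line 5: ['warm', 'ocean', 'cherry'] (min_width=17, slack=0)
Line 6: ['code', 'data'] (min_width=9, slack=8)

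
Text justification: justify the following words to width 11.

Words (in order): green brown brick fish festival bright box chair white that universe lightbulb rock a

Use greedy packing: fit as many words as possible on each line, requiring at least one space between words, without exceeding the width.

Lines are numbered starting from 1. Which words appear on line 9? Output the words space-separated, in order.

Answer: rock a

Derivation:
Line 1: ['green', 'brown'] (min_width=11, slack=0)
Line 2: ['brick', 'fish'] (min_width=10, slack=1)
Line 3: ['festival'] (min_width=8, slack=3)
Line 4: ['bright', 'box'] (min_width=10, slack=1)
Line 5: ['chair', 'white'] (min_width=11, slack=0)
Line 6: ['that'] (min_width=4, slack=7)
Line 7: ['universe'] (min_width=8, slack=3)
Line 8: ['lightbulb'] (min_width=9, slack=2)
Line 9: ['rock', 'a'] (min_width=6, slack=5)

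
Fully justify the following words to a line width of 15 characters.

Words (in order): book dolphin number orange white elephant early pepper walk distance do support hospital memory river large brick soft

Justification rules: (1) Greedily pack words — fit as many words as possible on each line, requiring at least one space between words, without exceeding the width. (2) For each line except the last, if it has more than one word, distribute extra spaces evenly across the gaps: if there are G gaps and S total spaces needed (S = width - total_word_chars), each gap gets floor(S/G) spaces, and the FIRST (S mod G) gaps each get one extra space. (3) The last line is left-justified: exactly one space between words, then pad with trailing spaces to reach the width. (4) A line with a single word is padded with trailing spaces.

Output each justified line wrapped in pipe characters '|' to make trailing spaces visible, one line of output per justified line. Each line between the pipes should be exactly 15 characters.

Line 1: ['book', 'dolphin'] (min_width=12, slack=3)
Line 2: ['number', 'orange'] (min_width=13, slack=2)
Line 3: ['white', 'elephant'] (min_width=14, slack=1)
Line 4: ['early', 'pepper'] (min_width=12, slack=3)
Line 5: ['walk', 'distance'] (min_width=13, slack=2)
Line 6: ['do', 'support'] (min_width=10, slack=5)
Line 7: ['hospital', 'memory'] (min_width=15, slack=0)
Line 8: ['river', 'large'] (min_width=11, slack=4)
Line 9: ['brick', 'soft'] (min_width=10, slack=5)

Answer: |book    dolphin|
|number   orange|
|white  elephant|
|early    pepper|
|walk   distance|
|do      support|
|hospital memory|
|river     large|
|brick soft     |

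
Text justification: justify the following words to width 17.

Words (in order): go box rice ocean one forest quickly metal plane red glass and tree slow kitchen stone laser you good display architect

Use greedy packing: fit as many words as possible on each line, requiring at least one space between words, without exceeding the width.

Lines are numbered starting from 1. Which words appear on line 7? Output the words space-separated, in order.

Answer: laser you good

Derivation:
Line 1: ['go', 'box', 'rice', 'ocean'] (min_width=17, slack=0)
Line 2: ['one', 'forest'] (min_width=10, slack=7)
Line 3: ['quickly', 'metal'] (min_width=13, slack=4)
Line 4: ['plane', 'red', 'glass'] (min_width=15, slack=2)
Line 5: ['and', 'tree', 'slow'] (min_width=13, slack=4)
Line 6: ['kitchen', 'stone'] (min_width=13, slack=4)
Line 7: ['laser', 'you', 'good'] (min_width=14, slack=3)
Line 8: ['display', 'architect'] (min_width=17, slack=0)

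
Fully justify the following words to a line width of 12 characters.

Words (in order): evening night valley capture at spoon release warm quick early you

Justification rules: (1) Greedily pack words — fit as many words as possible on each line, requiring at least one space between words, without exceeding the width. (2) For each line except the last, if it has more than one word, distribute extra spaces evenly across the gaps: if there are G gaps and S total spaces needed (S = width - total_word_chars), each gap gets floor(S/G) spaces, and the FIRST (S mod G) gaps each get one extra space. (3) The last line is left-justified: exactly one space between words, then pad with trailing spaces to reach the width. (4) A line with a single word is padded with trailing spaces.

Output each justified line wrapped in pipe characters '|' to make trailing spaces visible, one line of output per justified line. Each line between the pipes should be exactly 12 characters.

Answer: |evening     |
|night valley|
|capture   at|
|spoon       |
|release warm|
|quick  early|
|you         |

Derivation:
Line 1: ['evening'] (min_width=7, slack=5)
Line 2: ['night', 'valley'] (min_width=12, slack=0)
Line 3: ['capture', 'at'] (min_width=10, slack=2)
Line 4: ['spoon'] (min_width=5, slack=7)
Line 5: ['release', 'warm'] (min_width=12, slack=0)
Line 6: ['quick', 'early'] (min_width=11, slack=1)
Line 7: ['you'] (min_width=3, slack=9)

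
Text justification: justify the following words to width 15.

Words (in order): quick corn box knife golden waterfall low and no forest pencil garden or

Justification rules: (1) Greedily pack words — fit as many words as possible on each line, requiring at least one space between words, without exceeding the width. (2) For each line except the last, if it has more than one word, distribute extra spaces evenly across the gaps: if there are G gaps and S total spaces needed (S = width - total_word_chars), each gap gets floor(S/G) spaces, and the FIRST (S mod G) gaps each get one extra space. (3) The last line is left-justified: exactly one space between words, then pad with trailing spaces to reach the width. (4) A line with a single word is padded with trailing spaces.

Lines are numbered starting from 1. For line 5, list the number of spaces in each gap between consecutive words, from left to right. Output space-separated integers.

Line 1: ['quick', 'corn', 'box'] (min_width=14, slack=1)
Line 2: ['knife', 'golden'] (min_width=12, slack=3)
Line 3: ['waterfall', 'low'] (min_width=13, slack=2)
Line 4: ['and', 'no', 'forest'] (min_width=13, slack=2)
Line 5: ['pencil', 'garden'] (min_width=13, slack=2)
Line 6: ['or'] (min_width=2, slack=13)

Answer: 3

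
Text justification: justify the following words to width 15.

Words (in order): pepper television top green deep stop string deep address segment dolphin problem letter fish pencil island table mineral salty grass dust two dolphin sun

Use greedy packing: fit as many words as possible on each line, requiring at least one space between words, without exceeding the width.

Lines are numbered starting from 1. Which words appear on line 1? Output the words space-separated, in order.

Line 1: ['pepper'] (min_width=6, slack=9)
Line 2: ['television', 'top'] (min_width=14, slack=1)
Line 3: ['green', 'deep', 'stop'] (min_width=15, slack=0)
Line 4: ['string', 'deep'] (min_width=11, slack=4)
Line 5: ['address', 'segment'] (min_width=15, slack=0)
Line 6: ['dolphin', 'problem'] (min_width=15, slack=0)
Line 7: ['letter', 'fish'] (min_width=11, slack=4)
Line 8: ['pencil', 'island'] (min_width=13, slack=2)
Line 9: ['table', 'mineral'] (min_width=13, slack=2)
Line 10: ['salty', 'grass'] (min_width=11, slack=4)
Line 11: ['dust', 'two'] (min_width=8, slack=7)
Line 12: ['dolphin', 'sun'] (min_width=11, slack=4)

Answer: pepper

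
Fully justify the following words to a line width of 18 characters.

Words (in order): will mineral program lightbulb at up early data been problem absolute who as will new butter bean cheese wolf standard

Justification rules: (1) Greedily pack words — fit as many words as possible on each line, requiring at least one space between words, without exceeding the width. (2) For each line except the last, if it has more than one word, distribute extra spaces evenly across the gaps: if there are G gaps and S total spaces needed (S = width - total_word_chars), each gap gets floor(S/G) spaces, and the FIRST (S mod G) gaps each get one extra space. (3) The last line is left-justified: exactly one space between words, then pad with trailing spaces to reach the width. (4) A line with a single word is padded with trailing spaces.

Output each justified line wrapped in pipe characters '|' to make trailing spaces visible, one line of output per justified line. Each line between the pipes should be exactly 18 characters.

Line 1: ['will', 'mineral'] (min_width=12, slack=6)
Line 2: ['program', 'lightbulb'] (min_width=17, slack=1)
Line 3: ['at', 'up', 'early', 'data'] (min_width=16, slack=2)
Line 4: ['been', 'problem'] (min_width=12, slack=6)
Line 5: ['absolute', 'who', 'as'] (min_width=15, slack=3)
Line 6: ['will', 'new', 'butter'] (min_width=15, slack=3)
Line 7: ['bean', 'cheese', 'wolf'] (min_width=16, slack=2)
Line 8: ['standard'] (min_width=8, slack=10)

Answer: |will       mineral|
|program  lightbulb|
|at  up  early data|
|been       problem|
|absolute   who  as|
|will   new  butter|
|bean  cheese  wolf|
|standard          |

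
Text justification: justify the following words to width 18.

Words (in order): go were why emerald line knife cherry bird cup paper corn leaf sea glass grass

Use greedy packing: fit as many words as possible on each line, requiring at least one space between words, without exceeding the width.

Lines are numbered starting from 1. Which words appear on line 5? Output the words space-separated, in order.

Line 1: ['go', 'were', 'why'] (min_width=11, slack=7)
Line 2: ['emerald', 'line', 'knife'] (min_width=18, slack=0)
Line 3: ['cherry', 'bird', 'cup'] (min_width=15, slack=3)
Line 4: ['paper', 'corn', 'leaf'] (min_width=15, slack=3)
Line 5: ['sea', 'glass', 'grass'] (min_width=15, slack=3)

Answer: sea glass grass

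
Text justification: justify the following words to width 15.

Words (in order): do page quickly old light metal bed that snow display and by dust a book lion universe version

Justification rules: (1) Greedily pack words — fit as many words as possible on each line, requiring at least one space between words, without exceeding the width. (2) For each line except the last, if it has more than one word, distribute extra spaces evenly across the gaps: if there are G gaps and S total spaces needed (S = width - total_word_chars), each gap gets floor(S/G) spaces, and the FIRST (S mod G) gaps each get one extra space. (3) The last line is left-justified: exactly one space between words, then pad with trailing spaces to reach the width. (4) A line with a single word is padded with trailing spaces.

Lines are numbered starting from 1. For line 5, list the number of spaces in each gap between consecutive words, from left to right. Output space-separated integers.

Answer: 3 3

Derivation:
Line 1: ['do', 'page', 'quickly'] (min_width=15, slack=0)
Line 2: ['old', 'light', 'metal'] (min_width=15, slack=0)
Line 3: ['bed', 'that', 'snow'] (min_width=13, slack=2)
Line 4: ['display', 'and', 'by'] (min_width=14, slack=1)
Line 5: ['dust', 'a', 'book'] (min_width=11, slack=4)
Line 6: ['lion', 'universe'] (min_width=13, slack=2)
Line 7: ['version'] (min_width=7, slack=8)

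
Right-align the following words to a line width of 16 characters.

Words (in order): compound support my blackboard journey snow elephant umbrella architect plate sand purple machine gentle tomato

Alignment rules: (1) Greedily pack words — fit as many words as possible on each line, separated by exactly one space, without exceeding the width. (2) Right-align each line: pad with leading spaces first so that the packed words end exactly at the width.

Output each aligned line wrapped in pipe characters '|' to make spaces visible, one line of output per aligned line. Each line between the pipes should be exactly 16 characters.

Answer: |compound support|
|   my blackboard|
|    journey snow|
|        elephant|
|        umbrella|
| architect plate|
|     sand purple|
|  machine gentle|
|          tomato|

Derivation:
Line 1: ['compound', 'support'] (min_width=16, slack=0)
Line 2: ['my', 'blackboard'] (min_width=13, slack=3)
Line 3: ['journey', 'snow'] (min_width=12, slack=4)
Line 4: ['elephant'] (min_width=8, slack=8)
Line 5: ['umbrella'] (min_width=8, slack=8)
Line 6: ['architect', 'plate'] (min_width=15, slack=1)
Line 7: ['sand', 'purple'] (min_width=11, slack=5)
Line 8: ['machine', 'gentle'] (min_width=14, slack=2)
Line 9: ['tomato'] (min_width=6, slack=10)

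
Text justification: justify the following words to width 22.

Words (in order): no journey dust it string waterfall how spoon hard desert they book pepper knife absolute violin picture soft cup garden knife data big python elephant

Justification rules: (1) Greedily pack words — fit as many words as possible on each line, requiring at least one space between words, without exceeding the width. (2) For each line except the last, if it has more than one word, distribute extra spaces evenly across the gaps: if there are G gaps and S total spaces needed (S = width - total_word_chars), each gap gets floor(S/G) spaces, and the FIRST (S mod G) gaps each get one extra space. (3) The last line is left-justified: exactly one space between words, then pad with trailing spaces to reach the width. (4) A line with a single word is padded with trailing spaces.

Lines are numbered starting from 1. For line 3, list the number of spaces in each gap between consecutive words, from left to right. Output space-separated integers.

Answer: 1 1 1

Derivation:
Line 1: ['no', 'journey', 'dust', 'it'] (min_width=18, slack=4)
Line 2: ['string', 'waterfall', 'how'] (min_width=20, slack=2)
Line 3: ['spoon', 'hard', 'desert', 'they'] (min_width=22, slack=0)
Line 4: ['book', 'pepper', 'knife'] (min_width=17, slack=5)
Line 5: ['absolute', 'violin'] (min_width=15, slack=7)
Line 6: ['picture', 'soft', 'cup'] (min_width=16, slack=6)
Line 7: ['garden', 'knife', 'data', 'big'] (min_width=21, slack=1)
Line 8: ['python', 'elephant'] (min_width=15, slack=7)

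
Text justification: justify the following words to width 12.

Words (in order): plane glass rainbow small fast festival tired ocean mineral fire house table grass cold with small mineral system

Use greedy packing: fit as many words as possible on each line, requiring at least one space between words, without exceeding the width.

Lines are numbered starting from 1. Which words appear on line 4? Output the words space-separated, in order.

Line 1: ['plane', 'glass'] (min_width=11, slack=1)
Line 2: ['rainbow'] (min_width=7, slack=5)
Line 3: ['small', 'fast'] (min_width=10, slack=2)
Line 4: ['festival'] (min_width=8, slack=4)
Line 5: ['tired', 'ocean'] (min_width=11, slack=1)
Line 6: ['mineral', 'fire'] (min_width=12, slack=0)
Line 7: ['house', 'table'] (min_width=11, slack=1)
Line 8: ['grass', 'cold'] (min_width=10, slack=2)
Line 9: ['with', 'small'] (min_width=10, slack=2)
Line 10: ['mineral'] (min_width=7, slack=5)
Line 11: ['system'] (min_width=6, slack=6)

Answer: festival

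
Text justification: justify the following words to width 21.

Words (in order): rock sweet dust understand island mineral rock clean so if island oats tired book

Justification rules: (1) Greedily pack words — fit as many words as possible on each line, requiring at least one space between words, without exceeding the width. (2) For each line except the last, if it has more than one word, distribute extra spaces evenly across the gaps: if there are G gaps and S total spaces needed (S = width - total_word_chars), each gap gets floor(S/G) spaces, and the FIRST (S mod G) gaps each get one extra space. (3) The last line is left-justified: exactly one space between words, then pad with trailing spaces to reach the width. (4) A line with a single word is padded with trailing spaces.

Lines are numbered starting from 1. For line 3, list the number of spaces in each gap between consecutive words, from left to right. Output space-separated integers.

Line 1: ['rock', 'sweet', 'dust'] (min_width=15, slack=6)
Line 2: ['understand', 'island'] (min_width=17, slack=4)
Line 3: ['mineral', 'rock', 'clean', 'so'] (min_width=21, slack=0)
Line 4: ['if', 'island', 'oats', 'tired'] (min_width=20, slack=1)
Line 5: ['book'] (min_width=4, slack=17)

Answer: 1 1 1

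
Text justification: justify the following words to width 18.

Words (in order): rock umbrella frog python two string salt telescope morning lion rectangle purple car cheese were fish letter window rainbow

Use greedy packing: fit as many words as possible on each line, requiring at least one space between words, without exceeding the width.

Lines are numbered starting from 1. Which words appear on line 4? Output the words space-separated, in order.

Line 1: ['rock', 'umbrella', 'frog'] (min_width=18, slack=0)
Line 2: ['python', 'two', 'string'] (min_width=17, slack=1)
Line 3: ['salt', 'telescope'] (min_width=14, slack=4)
Line 4: ['morning', 'lion'] (min_width=12, slack=6)
Line 5: ['rectangle', 'purple'] (min_width=16, slack=2)
Line 6: ['car', 'cheese', 'were'] (min_width=15, slack=3)
Line 7: ['fish', 'letter', 'window'] (min_width=18, slack=0)
Line 8: ['rainbow'] (min_width=7, slack=11)

Answer: morning lion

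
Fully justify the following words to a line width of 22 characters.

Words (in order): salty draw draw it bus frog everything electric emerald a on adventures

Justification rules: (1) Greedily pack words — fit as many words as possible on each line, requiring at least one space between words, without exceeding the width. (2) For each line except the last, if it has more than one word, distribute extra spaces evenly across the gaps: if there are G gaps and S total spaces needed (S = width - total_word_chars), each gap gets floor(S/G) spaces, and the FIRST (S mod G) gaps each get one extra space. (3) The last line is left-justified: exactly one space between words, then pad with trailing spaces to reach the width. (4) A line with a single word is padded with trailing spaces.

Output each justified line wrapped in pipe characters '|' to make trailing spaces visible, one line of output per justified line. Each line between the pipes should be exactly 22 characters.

Line 1: ['salty', 'draw', 'draw', 'it', 'bus'] (min_width=22, slack=0)
Line 2: ['frog', 'everything'] (min_width=15, slack=7)
Line 3: ['electric', 'emerald', 'a', 'on'] (min_width=21, slack=1)
Line 4: ['adventures'] (min_width=10, slack=12)

Answer: |salty draw draw it bus|
|frog        everything|
|electric  emerald a on|
|adventures            |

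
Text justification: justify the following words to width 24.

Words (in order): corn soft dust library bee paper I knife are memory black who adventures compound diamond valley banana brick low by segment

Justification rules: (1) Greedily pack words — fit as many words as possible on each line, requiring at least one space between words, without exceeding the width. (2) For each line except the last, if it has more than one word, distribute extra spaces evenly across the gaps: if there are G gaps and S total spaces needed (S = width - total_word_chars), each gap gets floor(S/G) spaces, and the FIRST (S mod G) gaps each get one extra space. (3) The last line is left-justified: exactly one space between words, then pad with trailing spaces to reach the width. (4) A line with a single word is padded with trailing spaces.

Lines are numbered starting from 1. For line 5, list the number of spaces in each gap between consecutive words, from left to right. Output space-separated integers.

Answer: 3 2

Derivation:
Line 1: ['corn', 'soft', 'dust', 'library'] (min_width=22, slack=2)
Line 2: ['bee', 'paper', 'I', 'knife', 'are'] (min_width=21, slack=3)
Line 3: ['memory', 'black', 'who'] (min_width=16, slack=8)
Line 4: ['adventures', 'compound'] (min_width=19, slack=5)
Line 5: ['diamond', 'valley', 'banana'] (min_width=21, slack=3)
Line 6: ['brick', 'low', 'by', 'segment'] (min_width=20, slack=4)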